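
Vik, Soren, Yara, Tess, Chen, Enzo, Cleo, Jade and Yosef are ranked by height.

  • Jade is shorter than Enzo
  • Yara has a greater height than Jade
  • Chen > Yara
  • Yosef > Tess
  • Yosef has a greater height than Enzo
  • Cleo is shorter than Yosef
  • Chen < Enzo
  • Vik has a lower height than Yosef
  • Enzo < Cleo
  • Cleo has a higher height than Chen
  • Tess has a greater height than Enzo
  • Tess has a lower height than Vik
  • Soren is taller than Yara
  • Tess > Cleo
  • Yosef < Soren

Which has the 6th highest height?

Enzo

The consecutive relations fix a unique order: Jade < Yara < Chen < Enzo < Cleo < Tess < Vik < Yosef < Soren.
Counting 6 from the largest end gives Enzo.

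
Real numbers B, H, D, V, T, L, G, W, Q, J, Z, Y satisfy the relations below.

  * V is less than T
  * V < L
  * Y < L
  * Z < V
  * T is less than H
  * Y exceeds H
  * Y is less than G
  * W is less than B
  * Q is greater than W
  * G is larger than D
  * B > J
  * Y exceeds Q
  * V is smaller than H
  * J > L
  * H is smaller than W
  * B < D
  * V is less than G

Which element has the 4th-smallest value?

Chaining the given pairs: Z < V < T < H < W < Q < Y < L < J < B < D < G.
The 4th smallest is H.

H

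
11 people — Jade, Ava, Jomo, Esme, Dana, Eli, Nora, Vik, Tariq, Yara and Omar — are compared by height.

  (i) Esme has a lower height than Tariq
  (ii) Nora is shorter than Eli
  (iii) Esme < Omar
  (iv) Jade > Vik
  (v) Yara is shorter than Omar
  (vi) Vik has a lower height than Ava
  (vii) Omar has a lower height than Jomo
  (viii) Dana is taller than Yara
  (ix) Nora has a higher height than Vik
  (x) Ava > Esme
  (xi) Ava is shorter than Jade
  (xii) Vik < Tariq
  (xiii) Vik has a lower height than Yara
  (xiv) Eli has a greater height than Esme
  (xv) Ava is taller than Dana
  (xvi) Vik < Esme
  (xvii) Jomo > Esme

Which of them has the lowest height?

Esme is not least since Vik < Esme; Yara is not least since Vik < Yara; Tariq is not least since Vik < Tariq; Nora is not least since Vik < Nora; Eli is not least since Esme < Eli; Omar is not least since Yara < Omar; Dana is not least since Yara < Dana; Jomo is not least since Omar < Jomo; Ava is not least since Vik < Ava; Jade is not least since Ava < Jade.
Only Vik has nothing below it, so Vik is the lowest height.

Vik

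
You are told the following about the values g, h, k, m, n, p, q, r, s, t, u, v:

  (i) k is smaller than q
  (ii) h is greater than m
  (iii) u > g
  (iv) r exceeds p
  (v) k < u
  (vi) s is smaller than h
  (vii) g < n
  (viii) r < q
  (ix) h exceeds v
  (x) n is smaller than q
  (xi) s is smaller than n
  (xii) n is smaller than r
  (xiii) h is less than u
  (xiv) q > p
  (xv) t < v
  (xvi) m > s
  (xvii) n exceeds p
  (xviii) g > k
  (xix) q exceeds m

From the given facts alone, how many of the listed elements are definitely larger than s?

From s the given relations immediately reach m, n, h.
From those, u, r, q — 6 in total.
Nothing else is reachable above s; 6 in all.

6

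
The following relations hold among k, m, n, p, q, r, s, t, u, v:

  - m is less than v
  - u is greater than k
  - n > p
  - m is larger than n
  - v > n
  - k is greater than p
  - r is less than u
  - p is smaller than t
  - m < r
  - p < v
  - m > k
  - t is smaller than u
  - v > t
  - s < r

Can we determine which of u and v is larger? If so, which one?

Following every chain through v: below v we get p, t, n, k, m.
u is not reached, and no chain runs the other way from u to v.
So the given relations leave the order of v and u undetermined.

undetermined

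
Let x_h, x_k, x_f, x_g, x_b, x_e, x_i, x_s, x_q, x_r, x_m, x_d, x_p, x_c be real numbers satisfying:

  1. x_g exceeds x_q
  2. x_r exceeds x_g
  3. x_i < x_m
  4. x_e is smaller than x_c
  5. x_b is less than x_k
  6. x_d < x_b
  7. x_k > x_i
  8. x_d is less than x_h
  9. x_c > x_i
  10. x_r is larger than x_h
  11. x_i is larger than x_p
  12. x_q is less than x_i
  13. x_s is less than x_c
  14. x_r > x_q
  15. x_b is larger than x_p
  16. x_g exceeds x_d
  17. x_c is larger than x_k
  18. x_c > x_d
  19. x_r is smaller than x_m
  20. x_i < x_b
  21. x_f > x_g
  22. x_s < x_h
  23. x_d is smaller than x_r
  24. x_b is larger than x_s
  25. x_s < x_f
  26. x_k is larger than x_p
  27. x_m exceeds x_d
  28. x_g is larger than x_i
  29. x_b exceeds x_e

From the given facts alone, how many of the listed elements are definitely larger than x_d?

8

From x_d the given relations immediately reach x_h, x_g, x_b, x_r, x_c, x_m.
From those, x_f, x_k — 8 in total.
Nothing else is reachable above x_d; 8 in all.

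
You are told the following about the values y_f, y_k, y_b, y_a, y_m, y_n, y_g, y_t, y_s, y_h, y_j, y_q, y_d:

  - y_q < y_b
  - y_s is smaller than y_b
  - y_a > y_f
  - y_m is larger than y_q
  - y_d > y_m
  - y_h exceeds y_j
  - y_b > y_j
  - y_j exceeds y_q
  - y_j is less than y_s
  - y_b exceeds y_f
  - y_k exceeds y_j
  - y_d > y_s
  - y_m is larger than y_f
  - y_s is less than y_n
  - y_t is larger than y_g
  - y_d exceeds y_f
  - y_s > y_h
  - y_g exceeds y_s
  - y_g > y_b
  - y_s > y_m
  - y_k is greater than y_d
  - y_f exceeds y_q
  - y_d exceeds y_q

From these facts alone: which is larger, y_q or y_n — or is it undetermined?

y_n

y_q < y_j and y_j < y_h give y_q < y_h.
With y_h < y_s: y_q < y_j < y_h < y_s.
Then y_s < y_n extends the chain to y_n.
So y_n is larger.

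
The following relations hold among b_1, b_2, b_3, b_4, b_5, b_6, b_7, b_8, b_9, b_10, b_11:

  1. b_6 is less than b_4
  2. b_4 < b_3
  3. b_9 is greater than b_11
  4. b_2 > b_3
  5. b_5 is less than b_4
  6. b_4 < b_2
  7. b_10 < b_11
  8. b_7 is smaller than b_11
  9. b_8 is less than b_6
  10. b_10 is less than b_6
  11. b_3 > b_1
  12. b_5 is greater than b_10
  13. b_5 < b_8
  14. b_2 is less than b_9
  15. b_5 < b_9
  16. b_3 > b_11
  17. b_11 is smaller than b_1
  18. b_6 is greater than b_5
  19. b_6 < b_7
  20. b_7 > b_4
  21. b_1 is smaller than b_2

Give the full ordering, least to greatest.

Each adjacent pair is fixed by a given relation: b_10 < b_5; b_5 < b_8; b_8 < b_6; b_6 < b_4; b_4 < b_7; b_7 < b_11; b_11 < b_1; b_1 < b_3; b_3 < b_2; b_2 < b_9. Chaining them end to end gives the full order.

b_10 < b_5 < b_8 < b_6 < b_4 < b_7 < b_11 < b_1 < b_3 < b_2 < b_9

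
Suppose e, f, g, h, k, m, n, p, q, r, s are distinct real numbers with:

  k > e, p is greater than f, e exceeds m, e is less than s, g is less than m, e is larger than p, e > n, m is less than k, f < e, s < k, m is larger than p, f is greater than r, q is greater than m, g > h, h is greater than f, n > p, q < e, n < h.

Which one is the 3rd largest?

The consecutive relations fix a unique order: r < f < p < n < h < g < m < q < e < s < k.
Counting 3 from the largest end gives e.

e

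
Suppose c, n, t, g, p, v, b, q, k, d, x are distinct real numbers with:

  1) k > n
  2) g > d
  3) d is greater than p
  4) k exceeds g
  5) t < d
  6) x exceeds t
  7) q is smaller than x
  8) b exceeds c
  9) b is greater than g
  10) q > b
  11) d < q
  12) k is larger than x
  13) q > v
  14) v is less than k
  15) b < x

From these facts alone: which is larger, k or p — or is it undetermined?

k

Following the relations from p: p < d < g < b < q < x < k.
So k is larger.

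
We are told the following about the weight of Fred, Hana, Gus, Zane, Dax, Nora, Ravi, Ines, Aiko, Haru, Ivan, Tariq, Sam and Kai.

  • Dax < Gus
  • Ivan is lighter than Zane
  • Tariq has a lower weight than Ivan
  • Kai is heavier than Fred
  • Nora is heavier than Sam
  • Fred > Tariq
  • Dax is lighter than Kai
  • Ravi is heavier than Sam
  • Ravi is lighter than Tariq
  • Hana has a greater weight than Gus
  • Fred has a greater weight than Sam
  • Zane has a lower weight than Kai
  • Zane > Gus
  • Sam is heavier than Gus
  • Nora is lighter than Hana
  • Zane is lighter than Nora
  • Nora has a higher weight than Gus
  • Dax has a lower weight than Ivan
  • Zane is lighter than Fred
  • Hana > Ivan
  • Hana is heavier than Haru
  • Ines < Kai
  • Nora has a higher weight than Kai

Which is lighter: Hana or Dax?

Dax < Gus and Gus < Sam give Dax < Sam.
With Sam < Ravi: Dax < Gus < Sam < Ravi.
Then Ravi < Tariq extends the chain to Tariq.
With Tariq < Fred: Dax < Gus < Sam < Ravi < Tariq < Fred.
Then Fred < Kai extends the chain to Kai.
Then Kai < Nora extends the chain to Nora.
With Nora < Hana: Dax < Gus < Sam < Ravi < Tariq < Fred < Kai < Nora < Hana.
So Dax < Hana; Dax is the lighter of the two.

Dax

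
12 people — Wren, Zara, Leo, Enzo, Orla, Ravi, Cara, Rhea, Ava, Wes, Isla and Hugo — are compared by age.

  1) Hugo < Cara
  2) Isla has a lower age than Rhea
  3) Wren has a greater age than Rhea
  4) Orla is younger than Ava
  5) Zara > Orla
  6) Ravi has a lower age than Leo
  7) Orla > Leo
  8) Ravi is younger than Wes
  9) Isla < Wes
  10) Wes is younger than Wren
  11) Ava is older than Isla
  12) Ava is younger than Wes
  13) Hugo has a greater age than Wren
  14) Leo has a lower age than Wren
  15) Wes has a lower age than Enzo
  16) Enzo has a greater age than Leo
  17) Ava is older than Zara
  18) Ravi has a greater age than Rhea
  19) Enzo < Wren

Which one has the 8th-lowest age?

Chaining the given pairs: Isla < Rhea < Ravi < Leo < Orla < Zara < Ava < Wes < Enzo < Wren < Hugo < Cara.
Counting 8 from the smallest end gives Wes.

Wes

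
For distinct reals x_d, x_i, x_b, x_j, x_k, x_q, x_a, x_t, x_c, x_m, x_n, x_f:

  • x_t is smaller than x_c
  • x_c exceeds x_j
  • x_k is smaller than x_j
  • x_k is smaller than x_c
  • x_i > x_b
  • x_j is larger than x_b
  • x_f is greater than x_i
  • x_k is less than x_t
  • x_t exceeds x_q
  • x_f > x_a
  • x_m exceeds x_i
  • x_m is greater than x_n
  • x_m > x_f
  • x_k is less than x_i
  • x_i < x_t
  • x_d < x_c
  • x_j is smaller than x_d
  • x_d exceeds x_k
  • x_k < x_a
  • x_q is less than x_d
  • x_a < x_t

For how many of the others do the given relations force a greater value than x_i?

4

Directly above x_i: x_t, x_f, x_m.
One step further: x_c (4 so far).
Nothing else is reachable above x_i; 4 in all.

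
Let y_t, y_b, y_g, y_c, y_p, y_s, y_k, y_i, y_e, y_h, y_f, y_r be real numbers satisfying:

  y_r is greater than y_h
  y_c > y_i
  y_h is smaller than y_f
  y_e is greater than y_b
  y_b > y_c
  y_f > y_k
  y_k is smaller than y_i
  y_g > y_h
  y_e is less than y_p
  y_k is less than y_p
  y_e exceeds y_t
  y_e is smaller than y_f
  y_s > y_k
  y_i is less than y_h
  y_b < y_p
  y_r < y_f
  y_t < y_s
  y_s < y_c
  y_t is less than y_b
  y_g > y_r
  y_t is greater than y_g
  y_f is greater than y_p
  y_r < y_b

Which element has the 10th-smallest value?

Piecing the relations together gives one ordering: y_k < y_i < y_h < y_r < y_g < y_t < y_s < y_c < y_b < y_e < y_p < y_f.
Counting 10 from the smallest end gives y_e.

y_e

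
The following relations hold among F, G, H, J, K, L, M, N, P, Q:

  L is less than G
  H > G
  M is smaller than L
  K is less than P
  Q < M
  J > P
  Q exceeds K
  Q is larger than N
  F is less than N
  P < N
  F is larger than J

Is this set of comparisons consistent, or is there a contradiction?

consistent

The single ordering K < P < J < F < N < Q < M < L < G < H satisfies every listed relation, so no contradiction arises.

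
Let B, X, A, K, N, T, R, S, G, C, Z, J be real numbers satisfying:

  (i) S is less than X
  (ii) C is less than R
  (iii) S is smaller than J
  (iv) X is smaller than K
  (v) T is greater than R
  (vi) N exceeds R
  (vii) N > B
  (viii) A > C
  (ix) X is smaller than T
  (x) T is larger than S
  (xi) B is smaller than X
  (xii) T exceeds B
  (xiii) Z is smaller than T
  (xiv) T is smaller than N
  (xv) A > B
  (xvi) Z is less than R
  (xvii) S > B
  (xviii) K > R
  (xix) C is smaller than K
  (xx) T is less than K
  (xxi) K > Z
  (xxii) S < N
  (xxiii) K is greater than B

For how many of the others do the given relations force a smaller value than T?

6

Directly below T: B, S, Z, X, R.
One step further: C (6 so far).
Nothing else is reachable below T; 6 in all.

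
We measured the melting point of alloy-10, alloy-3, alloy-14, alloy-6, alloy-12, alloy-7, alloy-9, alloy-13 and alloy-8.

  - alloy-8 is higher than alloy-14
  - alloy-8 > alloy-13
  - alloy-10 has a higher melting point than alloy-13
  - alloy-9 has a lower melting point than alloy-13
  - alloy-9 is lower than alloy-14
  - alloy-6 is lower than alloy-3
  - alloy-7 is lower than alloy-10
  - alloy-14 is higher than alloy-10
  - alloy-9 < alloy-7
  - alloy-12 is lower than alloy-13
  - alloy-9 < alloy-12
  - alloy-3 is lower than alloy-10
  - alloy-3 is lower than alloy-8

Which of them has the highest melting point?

alloy-8

alloy-9 is not greatest since alloy-9 < alloy-7; alloy-7 is not greatest since alloy-7 < alloy-10; alloy-6 is not greatest since alloy-6 < alloy-3; alloy-12 is not greatest since alloy-12 < alloy-13; alloy-13 is not greatest since alloy-13 < alloy-10; alloy-3 is not greatest since alloy-3 < alloy-8; alloy-10 is not greatest since alloy-10 < alloy-14; alloy-14 is not greatest since alloy-14 < alloy-8.
Only alloy-8 has nothing above it, so alloy-8 is the highest melting point.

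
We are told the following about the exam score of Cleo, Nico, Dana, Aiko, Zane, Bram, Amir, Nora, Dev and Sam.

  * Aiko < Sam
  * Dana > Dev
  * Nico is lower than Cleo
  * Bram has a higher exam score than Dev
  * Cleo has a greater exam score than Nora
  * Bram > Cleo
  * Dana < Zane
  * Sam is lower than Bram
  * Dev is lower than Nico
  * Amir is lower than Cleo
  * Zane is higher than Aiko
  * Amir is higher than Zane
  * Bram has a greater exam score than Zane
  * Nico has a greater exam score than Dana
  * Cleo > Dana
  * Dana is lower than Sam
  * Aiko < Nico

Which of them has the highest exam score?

Chaining downward from Bram: directly below it, Dev, Zane, Sam, Cleo; then Dana, Aiko, Nora, Nico, Amir.
That covers every other element, and nothing is given above Bram, so Bram is the highest exam score.

Bram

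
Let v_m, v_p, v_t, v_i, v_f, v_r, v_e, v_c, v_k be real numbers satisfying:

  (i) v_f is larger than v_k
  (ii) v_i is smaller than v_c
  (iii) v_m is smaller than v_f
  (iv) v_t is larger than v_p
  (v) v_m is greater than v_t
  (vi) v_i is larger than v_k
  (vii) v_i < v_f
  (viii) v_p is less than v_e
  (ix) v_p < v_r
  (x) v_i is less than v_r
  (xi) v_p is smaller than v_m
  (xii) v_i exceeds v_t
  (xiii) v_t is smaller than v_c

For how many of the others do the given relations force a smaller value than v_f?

Directly below v_f: v_k, v_i, v_m.
One step further: v_p, v_t (5 so far).
No other element is forced below v_f by the given relations, so the count is 5.

5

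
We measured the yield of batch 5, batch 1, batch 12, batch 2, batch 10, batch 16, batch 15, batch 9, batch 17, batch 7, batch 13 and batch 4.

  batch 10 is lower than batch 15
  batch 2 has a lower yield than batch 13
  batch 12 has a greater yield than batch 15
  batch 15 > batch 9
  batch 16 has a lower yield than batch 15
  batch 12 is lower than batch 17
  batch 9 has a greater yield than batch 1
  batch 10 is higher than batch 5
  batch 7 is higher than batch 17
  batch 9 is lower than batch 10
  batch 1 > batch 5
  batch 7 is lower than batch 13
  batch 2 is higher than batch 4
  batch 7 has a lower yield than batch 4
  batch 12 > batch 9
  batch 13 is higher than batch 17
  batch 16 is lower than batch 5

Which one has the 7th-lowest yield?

batch 12

Piecing the relations together gives one ordering: batch 16 < batch 5 < batch 1 < batch 9 < batch 10 < batch 15 < batch 12 < batch 17 < batch 7 < batch 4 < batch 2 < batch 13.
Counting 7 from the smallest end gives batch 12.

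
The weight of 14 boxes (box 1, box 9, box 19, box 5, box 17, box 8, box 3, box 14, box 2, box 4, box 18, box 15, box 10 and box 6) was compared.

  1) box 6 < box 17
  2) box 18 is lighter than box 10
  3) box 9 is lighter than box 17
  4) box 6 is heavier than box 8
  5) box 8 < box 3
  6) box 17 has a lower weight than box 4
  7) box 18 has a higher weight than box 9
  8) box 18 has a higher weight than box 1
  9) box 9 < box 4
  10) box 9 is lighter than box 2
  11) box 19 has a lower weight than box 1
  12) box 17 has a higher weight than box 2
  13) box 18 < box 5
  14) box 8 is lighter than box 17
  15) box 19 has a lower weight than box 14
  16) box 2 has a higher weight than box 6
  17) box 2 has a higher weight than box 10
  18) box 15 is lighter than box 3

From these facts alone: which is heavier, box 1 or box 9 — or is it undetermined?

Following every chain through box 9: above box 9 we get box 18, box 10, box 2, box 5, box 17, box 4.
box 1 is not reached, and no chain runs the other way from box 1 to box 9.
So the given relations leave the order of box 9 and box 1 undetermined.

undetermined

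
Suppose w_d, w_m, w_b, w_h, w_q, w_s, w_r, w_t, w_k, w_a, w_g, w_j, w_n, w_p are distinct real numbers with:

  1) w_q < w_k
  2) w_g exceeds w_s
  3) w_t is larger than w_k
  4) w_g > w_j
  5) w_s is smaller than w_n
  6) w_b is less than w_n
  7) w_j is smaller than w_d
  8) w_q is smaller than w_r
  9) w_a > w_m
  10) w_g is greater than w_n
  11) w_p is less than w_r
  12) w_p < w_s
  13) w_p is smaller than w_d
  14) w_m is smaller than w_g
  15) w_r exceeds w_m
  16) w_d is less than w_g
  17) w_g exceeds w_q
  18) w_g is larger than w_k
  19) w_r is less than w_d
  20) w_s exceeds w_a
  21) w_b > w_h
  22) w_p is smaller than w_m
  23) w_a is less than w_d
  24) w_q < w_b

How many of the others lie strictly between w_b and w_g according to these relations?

The relations place w_b below w_g. An element lies strictly between them when it is forced above w_b and also forced below w_g.
Above w_b: {w_n}. Below w_g: {w_p, w_h, w_m, w_j, w_a, w_q, w_r, w_s, w_k, w_n, w_d}.
Intersection: {w_n} — 1.

1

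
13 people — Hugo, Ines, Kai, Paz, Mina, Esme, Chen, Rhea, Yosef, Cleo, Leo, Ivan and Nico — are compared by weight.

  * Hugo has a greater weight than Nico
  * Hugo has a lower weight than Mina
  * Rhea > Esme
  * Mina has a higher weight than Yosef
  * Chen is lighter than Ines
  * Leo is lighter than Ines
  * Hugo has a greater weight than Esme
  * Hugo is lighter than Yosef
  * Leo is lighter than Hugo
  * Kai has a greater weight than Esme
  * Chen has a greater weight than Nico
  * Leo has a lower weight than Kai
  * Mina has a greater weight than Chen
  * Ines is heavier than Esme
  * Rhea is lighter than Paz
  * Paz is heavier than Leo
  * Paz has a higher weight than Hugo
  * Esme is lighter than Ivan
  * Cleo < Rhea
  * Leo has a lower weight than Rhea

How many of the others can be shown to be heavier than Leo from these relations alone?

7

Directly above Leo: Kai, Hugo, Ines, Rhea, Paz.
One step further: Yosef, Mina (7 so far).
Nothing else is reachable above Leo; 7 in all.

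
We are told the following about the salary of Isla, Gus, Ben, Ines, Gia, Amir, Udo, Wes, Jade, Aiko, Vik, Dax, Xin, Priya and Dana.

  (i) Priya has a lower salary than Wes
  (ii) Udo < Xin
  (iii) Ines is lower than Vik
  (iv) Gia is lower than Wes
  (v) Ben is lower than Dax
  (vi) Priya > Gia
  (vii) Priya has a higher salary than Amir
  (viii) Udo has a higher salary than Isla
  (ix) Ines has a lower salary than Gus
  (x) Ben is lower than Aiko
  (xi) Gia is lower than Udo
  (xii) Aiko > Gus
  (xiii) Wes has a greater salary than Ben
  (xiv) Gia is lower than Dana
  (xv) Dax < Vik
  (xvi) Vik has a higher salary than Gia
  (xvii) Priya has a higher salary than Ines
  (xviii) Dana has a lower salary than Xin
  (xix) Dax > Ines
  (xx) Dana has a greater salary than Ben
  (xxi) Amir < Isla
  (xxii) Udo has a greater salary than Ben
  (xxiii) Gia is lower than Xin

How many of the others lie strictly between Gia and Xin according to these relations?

The relations place Gia below Xin. An element lies strictly between them when it is forced above Gia and also forced below Xin.
Above Gia: {Dana, Priya, Udo, Vik, Wes}. Below Xin: {Amir, Ben, Dana, Isla, Udo}.
Intersection: {Dana, Udo} — 2.

2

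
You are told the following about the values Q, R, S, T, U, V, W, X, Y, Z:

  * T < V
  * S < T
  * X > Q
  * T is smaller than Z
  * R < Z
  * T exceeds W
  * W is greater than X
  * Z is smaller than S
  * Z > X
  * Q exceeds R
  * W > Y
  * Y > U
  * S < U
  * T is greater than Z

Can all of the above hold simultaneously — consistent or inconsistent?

inconsistent

Chaining the given relations yields Z < S < U < Y < W < T, so Z < T. But one relation states T < Z. These cannot both hold.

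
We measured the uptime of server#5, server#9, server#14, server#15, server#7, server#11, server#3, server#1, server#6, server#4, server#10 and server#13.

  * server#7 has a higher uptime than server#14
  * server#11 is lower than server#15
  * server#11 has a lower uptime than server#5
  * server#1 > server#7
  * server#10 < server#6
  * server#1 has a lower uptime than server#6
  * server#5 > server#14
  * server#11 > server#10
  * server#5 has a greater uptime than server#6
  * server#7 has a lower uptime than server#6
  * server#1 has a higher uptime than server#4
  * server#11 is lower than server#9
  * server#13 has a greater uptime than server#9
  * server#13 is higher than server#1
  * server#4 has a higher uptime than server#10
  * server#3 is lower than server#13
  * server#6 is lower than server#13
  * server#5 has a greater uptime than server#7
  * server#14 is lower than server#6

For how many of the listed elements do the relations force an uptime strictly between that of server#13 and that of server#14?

3

The relations place server#14 below server#13. An element lies strictly between them when it is forced above server#14 and also forced below server#13.
Above server#14: {server#7, server#1, server#6, server#5}. Below server#13: {server#10, server#11, server#9, server#4, server#7, server#3, server#1, server#6}.
Intersection: {server#7, server#1, server#6} — 3.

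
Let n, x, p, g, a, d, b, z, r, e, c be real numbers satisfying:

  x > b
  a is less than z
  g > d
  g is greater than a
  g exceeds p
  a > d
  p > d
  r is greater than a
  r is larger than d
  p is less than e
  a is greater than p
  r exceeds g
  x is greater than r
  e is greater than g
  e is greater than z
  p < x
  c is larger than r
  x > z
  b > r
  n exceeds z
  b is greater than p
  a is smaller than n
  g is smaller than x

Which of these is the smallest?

Chaining upward from d: directly above it, p, a, g, r; then c, z, e, n, b, x.
That covers every other element, and nothing is given below d, so d is the smallest.

d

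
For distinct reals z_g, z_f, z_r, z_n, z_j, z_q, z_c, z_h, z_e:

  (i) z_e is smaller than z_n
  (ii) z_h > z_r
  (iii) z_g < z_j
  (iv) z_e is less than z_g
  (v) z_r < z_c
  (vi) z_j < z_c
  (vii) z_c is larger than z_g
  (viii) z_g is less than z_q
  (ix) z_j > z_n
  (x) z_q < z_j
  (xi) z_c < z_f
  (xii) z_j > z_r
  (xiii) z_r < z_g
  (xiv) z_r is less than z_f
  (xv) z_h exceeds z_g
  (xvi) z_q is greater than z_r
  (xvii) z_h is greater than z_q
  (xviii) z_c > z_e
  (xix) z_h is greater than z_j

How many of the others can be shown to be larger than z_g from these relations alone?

5

Directly above z_g: z_q, z_j, z_c, z_h.
One step further: z_f (5 so far).
Nothing else is reachable above z_g; 5 in all.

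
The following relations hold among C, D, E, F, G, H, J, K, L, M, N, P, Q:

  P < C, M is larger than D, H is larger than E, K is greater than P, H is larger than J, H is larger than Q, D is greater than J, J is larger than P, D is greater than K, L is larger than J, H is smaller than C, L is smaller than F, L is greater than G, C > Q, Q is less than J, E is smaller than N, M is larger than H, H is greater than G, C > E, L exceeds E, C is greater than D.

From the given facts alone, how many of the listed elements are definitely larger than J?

6

The elements the relations force above J are L, D, F, H, C, M — no chain reaches any other.
That is 6.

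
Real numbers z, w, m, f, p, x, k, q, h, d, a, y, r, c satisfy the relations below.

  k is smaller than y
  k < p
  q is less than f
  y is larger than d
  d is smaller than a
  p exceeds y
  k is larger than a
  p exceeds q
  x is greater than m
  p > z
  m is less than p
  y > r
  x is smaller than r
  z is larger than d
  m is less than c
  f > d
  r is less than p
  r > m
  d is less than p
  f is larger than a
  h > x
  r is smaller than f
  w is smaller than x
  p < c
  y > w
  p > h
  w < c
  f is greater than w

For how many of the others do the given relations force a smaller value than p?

Directly below p: m, q, d, k, r, h, z, y.
One step further: w, a, x (11 so far).
No other element is forced below p by the given relations, so the count is 11.

11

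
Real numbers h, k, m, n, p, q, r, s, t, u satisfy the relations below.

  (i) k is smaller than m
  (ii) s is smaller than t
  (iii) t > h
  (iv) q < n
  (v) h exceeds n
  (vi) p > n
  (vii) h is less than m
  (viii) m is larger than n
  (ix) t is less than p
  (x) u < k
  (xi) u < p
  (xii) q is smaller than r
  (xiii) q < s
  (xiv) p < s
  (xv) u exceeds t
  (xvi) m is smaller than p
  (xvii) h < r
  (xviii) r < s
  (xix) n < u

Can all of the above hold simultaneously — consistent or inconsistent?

Chaining the given relations yields s < t < u < k < m < p, so s < p. But one relation states p < s. These cannot both hold.

inconsistent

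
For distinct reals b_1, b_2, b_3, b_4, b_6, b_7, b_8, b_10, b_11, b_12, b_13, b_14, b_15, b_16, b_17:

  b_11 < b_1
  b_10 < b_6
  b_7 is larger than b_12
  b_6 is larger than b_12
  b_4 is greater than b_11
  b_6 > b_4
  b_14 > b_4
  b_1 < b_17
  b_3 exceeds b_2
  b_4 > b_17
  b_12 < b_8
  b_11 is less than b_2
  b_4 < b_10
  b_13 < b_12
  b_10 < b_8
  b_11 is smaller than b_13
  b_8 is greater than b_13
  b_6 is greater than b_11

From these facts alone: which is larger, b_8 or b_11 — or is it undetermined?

The relevant relations are b_11 < b_1; b_1 < b_17; b_17 < b_4; b_4 < b_10; b_10 < b_8.
Together: b_11 < b_1 < b_17 < b_4 < b_10 < b_8.
So b_8 is larger.

b_8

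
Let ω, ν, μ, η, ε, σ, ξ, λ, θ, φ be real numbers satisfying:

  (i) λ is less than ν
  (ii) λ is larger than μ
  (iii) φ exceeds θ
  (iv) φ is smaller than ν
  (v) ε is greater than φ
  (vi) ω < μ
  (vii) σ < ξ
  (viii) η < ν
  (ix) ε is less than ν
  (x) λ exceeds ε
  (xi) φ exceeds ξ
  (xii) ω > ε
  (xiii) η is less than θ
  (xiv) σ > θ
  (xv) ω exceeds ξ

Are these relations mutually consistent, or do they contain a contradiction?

Every relation is compatible with η < θ < σ < ξ < φ < ε < ω < μ < λ < ν; the set is consistent.

consistent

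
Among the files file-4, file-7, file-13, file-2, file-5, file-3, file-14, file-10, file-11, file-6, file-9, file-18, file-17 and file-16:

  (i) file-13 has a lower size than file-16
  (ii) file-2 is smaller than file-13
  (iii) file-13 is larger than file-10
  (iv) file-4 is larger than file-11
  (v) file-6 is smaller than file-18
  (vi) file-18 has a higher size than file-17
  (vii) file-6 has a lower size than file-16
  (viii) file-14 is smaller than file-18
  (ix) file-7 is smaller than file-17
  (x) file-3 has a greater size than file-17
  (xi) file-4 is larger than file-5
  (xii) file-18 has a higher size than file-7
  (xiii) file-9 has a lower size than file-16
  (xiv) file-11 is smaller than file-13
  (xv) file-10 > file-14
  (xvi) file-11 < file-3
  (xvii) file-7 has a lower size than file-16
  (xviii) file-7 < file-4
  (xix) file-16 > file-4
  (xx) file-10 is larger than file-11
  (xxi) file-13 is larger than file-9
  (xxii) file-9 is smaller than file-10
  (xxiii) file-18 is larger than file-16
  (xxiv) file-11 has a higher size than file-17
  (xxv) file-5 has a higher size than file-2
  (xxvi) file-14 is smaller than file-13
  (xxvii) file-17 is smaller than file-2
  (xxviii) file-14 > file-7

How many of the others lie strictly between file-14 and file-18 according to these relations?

The relations place file-14 below file-18. An element lies strictly between them when it is forced above file-14 and also forced below file-18.
Above file-14: {file-10, file-13, file-16}. Below file-18: {file-6, file-7, file-17, file-9, file-11, file-10, file-2, file-5, file-13, file-4, file-16}.
Intersection: {file-10, file-13, file-16} — 3.

3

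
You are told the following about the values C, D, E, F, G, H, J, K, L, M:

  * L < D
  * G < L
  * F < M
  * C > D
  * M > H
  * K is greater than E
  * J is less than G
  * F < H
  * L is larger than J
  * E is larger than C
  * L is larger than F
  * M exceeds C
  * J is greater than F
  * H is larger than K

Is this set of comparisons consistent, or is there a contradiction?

Every relation is compatible with F < J < G < L < D < C < E < K < H < M; the set is consistent.

consistent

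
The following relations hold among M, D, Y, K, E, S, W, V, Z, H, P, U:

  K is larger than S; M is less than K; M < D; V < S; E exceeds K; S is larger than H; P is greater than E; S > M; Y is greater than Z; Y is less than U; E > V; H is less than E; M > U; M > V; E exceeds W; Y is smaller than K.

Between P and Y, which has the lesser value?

Y

Following the relations from Y: Y < U < M < S < K < E < P.
So Y < P; Y is the smaller of the two.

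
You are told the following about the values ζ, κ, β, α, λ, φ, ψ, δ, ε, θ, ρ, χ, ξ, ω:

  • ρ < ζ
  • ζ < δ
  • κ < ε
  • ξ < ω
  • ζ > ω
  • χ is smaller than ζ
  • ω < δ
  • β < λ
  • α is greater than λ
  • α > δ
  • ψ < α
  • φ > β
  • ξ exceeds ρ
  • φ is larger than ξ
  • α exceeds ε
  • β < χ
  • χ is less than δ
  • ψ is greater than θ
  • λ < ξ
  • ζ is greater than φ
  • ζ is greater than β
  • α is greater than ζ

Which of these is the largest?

θ is not greatest since θ < ψ; ρ is not greatest since ρ < ξ; β is not greatest since β < ζ; λ is not greatest since λ < α; κ is not greatest since κ < ε; ξ is not greatest since ξ < φ; ω is not greatest since ω < δ; ψ is not greatest since ψ < α; χ is not greatest since χ < δ; ε is not greatest since ε < α; φ is not greatest since φ < ζ; ζ is not greatest since ζ < α; δ is not greatest since δ < α.
Only α has nothing above it, so α is the largest.

α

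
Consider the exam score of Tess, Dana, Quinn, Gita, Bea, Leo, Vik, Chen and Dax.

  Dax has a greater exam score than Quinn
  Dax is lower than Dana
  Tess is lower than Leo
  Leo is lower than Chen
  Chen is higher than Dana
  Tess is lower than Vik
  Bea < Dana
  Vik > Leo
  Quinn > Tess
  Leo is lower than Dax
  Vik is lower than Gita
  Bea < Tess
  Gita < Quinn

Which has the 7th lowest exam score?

Dax

Chaining the given pairs: Bea < Tess < Leo < Vik < Gita < Quinn < Dax < Dana < Chen.
The 7th smallest is Dax.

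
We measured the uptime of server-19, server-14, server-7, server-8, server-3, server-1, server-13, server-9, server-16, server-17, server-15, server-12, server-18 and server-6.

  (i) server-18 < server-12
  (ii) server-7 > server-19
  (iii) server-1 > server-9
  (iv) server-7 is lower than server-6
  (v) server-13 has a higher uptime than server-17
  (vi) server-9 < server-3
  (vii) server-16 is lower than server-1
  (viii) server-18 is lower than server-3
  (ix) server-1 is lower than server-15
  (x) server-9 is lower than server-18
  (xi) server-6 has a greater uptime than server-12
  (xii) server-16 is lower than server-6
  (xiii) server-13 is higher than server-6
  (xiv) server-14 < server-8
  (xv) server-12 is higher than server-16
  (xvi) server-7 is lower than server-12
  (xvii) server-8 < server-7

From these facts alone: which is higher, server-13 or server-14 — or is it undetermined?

server-13

server-14 < server-8 and server-8 < server-7 give server-14 < server-7.
Then server-7 < server-12 extends the chain to server-12.
With server-12 < server-6: server-14 < server-8 < server-7 < server-12 < server-6.
With server-6 < server-13: server-14 < server-8 < server-7 < server-12 < server-6 < server-13.
So server-13 is higher.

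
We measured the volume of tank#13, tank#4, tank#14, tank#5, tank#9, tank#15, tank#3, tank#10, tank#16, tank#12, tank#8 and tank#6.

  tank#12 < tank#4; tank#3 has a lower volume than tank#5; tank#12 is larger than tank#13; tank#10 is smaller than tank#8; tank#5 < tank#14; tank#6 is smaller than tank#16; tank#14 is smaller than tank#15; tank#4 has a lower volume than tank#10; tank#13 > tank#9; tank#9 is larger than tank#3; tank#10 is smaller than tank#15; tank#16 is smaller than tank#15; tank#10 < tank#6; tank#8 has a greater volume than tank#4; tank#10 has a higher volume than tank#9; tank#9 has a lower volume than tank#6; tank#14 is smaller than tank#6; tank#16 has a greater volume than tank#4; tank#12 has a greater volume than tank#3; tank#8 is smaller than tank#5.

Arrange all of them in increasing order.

The consecutive links are each given: tank#3 < tank#9; tank#9 < tank#13; tank#13 < tank#12; tank#12 < tank#4; tank#4 < tank#10; tank#10 < tank#8; tank#8 < tank#5; tank#5 < tank#14; tank#14 < tank#6; tank#6 < tank#16; tank#16 < tank#15.

tank#3 < tank#9 < tank#13 < tank#12 < tank#4 < tank#10 < tank#8 < tank#5 < tank#14 < tank#6 < tank#16 < tank#15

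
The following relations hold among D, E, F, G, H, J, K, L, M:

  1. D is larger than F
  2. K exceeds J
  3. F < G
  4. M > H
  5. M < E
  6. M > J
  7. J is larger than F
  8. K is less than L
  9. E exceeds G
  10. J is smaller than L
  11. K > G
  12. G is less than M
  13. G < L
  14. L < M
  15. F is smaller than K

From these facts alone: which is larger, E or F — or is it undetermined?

E

Chaining the given relations: F < J < K < L < M < E.
So E is larger.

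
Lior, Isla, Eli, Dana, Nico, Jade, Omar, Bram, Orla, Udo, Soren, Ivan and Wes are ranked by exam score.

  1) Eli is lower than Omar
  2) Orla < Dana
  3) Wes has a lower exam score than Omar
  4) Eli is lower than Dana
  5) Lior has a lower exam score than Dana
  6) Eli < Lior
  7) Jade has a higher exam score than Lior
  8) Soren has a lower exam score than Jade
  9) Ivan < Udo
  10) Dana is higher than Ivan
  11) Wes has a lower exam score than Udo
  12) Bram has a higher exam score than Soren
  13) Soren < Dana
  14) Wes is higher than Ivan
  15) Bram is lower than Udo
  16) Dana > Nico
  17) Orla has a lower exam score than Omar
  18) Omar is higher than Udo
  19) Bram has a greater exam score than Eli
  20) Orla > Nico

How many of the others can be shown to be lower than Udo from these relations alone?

5

The elements the relations force below Udo are Ivan, Eli, Soren, Wes, Bram — no chain reaches any other.
That is 5.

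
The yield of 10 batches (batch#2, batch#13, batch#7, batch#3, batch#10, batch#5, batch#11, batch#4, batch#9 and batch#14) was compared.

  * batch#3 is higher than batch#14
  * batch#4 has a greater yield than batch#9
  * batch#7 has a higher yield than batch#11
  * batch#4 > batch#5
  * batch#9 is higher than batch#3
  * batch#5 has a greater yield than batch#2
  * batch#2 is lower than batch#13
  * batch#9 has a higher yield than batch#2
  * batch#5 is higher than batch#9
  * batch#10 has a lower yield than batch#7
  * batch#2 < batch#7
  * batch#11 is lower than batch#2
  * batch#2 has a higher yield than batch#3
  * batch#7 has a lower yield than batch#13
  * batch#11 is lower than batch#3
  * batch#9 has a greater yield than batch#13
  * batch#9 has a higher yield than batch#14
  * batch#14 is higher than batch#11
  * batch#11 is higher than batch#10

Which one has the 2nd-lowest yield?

batch#11

The consecutive relations fix a unique order: batch#10 < batch#11 < batch#14 < batch#3 < batch#2 < batch#7 < batch#13 < batch#9 < batch#5 < batch#4.
Counting 2 from the smallest end gives batch#11.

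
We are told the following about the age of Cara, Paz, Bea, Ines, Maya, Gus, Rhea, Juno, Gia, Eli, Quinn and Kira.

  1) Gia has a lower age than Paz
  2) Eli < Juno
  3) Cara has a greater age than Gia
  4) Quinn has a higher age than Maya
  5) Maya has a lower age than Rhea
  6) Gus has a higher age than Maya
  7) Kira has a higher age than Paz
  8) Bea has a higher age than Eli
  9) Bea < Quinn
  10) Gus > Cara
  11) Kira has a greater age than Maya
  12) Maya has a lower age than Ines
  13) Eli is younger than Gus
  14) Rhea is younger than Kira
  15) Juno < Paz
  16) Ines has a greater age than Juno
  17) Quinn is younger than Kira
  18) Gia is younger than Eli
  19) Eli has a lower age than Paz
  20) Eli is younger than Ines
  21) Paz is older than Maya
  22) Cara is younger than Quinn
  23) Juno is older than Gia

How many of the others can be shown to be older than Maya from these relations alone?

The elements the relations force above Maya are Rhea, Ines, Gus, Quinn, Paz, Kira — no chain reaches any other.
That is 6.

6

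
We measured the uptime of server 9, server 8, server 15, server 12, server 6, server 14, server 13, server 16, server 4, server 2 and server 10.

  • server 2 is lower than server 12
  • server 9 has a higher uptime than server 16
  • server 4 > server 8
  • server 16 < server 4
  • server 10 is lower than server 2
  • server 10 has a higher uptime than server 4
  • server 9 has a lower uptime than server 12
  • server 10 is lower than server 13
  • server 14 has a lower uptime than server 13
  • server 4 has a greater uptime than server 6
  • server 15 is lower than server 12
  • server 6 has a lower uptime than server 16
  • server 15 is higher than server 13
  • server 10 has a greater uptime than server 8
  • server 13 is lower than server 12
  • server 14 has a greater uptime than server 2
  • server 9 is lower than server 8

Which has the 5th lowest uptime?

Chaining the given pairs: server 6 < server 16 < server 9 < server 8 < server 4 < server 10 < server 2 < server 14 < server 13 < server 15 < server 12.
Counting 5 from the smallest end gives server 4.

server 4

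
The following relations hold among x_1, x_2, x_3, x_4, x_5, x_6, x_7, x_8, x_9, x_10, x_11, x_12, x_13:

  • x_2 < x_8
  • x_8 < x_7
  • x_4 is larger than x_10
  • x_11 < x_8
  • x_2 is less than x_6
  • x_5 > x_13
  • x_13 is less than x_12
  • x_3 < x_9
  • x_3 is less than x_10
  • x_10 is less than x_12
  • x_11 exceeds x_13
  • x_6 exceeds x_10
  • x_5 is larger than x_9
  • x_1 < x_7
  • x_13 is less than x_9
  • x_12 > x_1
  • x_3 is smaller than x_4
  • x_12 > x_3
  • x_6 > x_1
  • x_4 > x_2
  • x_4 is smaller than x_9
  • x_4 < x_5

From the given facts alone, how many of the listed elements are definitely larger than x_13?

6

From x_13 the given relations immediately reach x_11, x_12, x_9, x_5.
From those, x_8 — 5 in total.
From those, x_7 — 6 in total.
No other element is forced above x_13 by the given relations, so the count is 6.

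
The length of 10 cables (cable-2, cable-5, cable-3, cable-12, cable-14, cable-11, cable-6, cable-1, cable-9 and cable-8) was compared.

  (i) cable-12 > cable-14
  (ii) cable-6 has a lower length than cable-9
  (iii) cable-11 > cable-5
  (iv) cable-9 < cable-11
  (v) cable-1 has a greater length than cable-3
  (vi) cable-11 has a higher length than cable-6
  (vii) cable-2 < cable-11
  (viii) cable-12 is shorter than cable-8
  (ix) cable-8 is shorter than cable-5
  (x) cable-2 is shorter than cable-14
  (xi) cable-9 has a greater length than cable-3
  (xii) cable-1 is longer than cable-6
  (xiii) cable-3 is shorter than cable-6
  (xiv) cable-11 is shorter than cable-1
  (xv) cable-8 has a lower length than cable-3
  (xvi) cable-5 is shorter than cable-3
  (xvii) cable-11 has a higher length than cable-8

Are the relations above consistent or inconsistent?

consistent

The single ordering cable-2 < cable-14 < cable-12 < cable-8 < cable-5 < cable-3 < cable-6 < cable-9 < cable-11 < cable-1 satisfies every listed relation, so no contradiction arises.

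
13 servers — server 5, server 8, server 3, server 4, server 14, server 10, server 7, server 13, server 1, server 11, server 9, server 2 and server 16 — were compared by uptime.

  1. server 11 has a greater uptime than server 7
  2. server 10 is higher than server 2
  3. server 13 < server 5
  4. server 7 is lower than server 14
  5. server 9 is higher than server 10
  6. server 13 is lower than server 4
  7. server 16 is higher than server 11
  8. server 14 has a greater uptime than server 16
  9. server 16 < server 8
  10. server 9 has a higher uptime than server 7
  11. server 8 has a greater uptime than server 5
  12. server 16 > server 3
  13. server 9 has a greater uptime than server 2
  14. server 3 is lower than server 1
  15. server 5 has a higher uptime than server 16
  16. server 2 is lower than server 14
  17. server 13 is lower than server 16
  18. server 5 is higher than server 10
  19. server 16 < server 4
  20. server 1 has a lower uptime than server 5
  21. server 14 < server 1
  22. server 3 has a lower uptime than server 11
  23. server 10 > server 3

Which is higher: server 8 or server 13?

server 13 < server 16 and server 16 < server 14 give server 13 < server 14.
With server 14 < server 1: server 13 < server 16 < server 14 < server 1.
Then server 1 < server 5 extends the chain to server 5.
Then server 5 < server 8 extends the chain to server 8.
So server 13 < server 8; server 8 is the higher of the two.

server 8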